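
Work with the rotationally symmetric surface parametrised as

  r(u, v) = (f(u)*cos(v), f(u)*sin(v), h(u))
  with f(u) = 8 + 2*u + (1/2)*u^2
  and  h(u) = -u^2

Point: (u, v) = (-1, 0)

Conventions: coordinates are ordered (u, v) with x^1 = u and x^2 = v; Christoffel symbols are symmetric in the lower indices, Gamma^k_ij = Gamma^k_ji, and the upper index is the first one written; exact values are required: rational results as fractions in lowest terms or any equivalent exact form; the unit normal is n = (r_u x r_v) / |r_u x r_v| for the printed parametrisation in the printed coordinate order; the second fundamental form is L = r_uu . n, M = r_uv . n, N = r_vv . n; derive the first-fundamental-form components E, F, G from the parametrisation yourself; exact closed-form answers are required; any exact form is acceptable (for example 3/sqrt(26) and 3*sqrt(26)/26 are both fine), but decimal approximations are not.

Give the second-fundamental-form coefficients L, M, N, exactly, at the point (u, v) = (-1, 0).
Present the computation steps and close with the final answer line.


f = 13/2, f' = 1, f'' = 1, h' = 2, h'' = -2
E = 5, F = 0, G = 169/4; answer radicand W^2 = 5
unnormalised second-form numerators: l = -4, m = 0, n = 13; L = l/sqrt(5), and similarly M = m/sqrt(W^2), N = n/sqrt(W^2)

Answer: L = -4*sqrt(5)/5, M = 0, N = 13*sqrt(5)/5


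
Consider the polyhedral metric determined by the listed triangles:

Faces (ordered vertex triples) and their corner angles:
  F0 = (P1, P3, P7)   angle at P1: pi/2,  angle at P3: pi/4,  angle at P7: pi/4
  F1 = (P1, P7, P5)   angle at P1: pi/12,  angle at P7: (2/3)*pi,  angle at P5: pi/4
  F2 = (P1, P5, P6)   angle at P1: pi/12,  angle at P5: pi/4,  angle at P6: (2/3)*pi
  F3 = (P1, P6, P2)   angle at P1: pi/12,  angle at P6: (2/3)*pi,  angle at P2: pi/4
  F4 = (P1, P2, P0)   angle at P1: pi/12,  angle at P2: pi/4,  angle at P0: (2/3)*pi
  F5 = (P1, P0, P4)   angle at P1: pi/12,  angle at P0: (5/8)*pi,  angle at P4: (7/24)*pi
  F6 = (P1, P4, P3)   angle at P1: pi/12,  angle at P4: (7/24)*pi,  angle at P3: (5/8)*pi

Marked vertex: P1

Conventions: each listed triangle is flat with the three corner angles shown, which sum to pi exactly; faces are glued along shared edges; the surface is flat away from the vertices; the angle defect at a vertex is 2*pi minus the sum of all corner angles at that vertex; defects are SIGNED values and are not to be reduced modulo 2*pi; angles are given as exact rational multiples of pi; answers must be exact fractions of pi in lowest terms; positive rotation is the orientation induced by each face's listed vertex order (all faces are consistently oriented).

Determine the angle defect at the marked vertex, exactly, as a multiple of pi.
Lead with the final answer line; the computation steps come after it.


Answer: defect(P1) = pi

Sum of corner angles at P1: pi
defect = 2*pi - pi


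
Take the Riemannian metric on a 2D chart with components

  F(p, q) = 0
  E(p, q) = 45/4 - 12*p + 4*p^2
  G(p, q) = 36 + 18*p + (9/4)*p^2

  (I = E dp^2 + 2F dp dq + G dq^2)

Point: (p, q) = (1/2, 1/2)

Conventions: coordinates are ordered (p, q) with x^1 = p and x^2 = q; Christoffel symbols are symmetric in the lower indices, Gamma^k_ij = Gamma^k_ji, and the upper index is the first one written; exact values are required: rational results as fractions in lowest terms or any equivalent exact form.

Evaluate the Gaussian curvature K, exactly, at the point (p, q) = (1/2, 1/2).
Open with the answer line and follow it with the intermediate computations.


Answer: K = -128/5625

E = 25/4, F = 0, G = 729/16, EG - F^2 = 18225/64 at the point
E_p = -8, E_q = 0, F_p = 0, F_q = 0, G_p = 81/4, G_q = 0
E_qq = 0, F_pq = 0, G_pp = 9/2
Apply the Brioschi formula K = (det M1 - det M2)/(EG - F^2)^2 over the derivative matrices of E, F, G.
M1 = [[-E_qq/2 + F_pq - G_pp/2, E_p/2, F_p - E_q/2], [F_q - G_p/2, E, F], [G_q/2, F, G]] = [[-9/4, -4, 0], [-81/8, 25/4, 0], [0, 0, 729/16]]; det M1 = -636417/256
M2 = [[0, E_q/2, G_p/2], [E_q/2, E, F], [G_p/2, F, G]] = [[0, 0, 81/8], [0, 25/4, 0], [81/8, 0, 729/16]]; det M2 = -164025/256
det M1 - det M2 = -59049/32; K = -59049/32 / (18225/64)^2 = -128/5625


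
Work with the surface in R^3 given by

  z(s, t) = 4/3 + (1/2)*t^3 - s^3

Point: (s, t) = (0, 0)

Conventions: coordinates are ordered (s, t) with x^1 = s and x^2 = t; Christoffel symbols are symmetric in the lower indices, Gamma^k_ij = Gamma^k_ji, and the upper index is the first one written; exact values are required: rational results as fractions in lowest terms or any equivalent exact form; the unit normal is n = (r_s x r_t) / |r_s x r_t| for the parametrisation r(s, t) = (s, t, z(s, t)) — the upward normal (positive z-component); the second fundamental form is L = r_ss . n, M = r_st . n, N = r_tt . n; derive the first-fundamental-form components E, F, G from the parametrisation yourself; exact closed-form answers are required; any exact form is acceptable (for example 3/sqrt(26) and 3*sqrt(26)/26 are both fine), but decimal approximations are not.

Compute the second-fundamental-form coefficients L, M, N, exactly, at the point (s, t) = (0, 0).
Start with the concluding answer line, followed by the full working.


Answer: L = 0, M = 0, N = 0

z_s = 0, z_t = 0, z_ss = 0, z_st = 0, z_tt = 0
E = 1, F = 0, G = 1; answer radicand W^2 = 1
unnormalised second-form numerators: l = 0, m = 0, n = 0; L = l/sqrt(1), and similarly M = m/sqrt(W^2), N = n/sqrt(W^2)


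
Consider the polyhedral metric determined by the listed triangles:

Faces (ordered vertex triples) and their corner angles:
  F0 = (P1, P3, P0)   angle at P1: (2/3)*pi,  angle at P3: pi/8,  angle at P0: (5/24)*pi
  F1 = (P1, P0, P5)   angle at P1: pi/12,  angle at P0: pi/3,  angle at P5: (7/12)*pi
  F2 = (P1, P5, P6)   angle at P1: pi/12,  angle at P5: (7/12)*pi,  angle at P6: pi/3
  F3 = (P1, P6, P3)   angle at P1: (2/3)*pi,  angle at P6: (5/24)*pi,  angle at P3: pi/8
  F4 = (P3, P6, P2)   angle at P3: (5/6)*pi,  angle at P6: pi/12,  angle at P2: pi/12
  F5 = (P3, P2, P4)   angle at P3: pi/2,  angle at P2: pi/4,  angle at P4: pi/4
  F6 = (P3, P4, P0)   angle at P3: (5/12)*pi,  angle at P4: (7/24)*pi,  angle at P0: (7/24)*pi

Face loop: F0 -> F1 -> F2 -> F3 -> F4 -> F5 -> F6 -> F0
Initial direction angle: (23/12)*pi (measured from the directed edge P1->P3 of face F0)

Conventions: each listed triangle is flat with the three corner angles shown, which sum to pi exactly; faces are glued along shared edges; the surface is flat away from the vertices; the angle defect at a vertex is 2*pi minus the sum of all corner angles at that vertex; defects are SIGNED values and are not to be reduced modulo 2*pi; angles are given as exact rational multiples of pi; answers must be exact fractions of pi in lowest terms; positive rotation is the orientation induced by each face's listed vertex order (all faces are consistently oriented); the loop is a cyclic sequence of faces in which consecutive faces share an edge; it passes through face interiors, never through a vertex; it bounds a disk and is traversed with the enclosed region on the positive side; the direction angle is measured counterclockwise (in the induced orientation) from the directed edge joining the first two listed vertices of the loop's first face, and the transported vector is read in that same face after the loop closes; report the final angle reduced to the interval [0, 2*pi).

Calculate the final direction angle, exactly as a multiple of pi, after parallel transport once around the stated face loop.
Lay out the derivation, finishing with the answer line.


enclosed vertex P1: corner angles sum to (3/2)*pi, defect = 2*pi - (3/2)*pi = pi/2
enclosed vertex P3: corner angles sum to 2*pi, defect = 2*pi - 2*pi = 0
holonomy = initial angle + sum of enclosed defects (mod 2*pi), positive in the induced orientation
final angle = (23/12)*pi + pi/2 = (5/12)*pi (mod 2*pi)

Answer: final direction angle = (5/12)*pi


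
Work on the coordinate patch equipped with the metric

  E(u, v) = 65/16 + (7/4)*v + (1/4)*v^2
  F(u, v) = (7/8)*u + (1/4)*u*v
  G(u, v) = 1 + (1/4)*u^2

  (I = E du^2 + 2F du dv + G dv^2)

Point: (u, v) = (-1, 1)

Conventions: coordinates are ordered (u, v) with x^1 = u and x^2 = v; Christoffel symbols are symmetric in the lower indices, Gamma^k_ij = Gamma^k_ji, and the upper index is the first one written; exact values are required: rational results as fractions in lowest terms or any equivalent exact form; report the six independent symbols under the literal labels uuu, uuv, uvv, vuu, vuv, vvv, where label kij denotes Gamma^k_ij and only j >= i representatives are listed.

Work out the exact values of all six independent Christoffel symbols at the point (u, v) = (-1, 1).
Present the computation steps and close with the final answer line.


E = 97/16, F = -9/8, G = 5/4 at the point
E_u = 0, E_v = 9/4, F_u = 9/8, F_v = -1/4, G_u = -1/2, G_v = 0
EG - F^2 = 101/16;  g^inv = (16/101) * [[5/4, 9/8], [9/8, 97/16]]
first-kind symbols [ij,l] = (1/2)(d_i g_jl + d_j g_il - d_l g_ij): [uu,u] = E_u/2 = 0, [uu,v] = F_u - E_v/2 = 0, [uv,u] = E_v/2 = 9/8, [uv,v] = G_u/2 = -1/4, [vv,u] = F_v - G_u/2 = 0, [vv,v] = G_v/2 = 0
Gamma^u_ij = (G*[ij,u] - F*[ij,v])/(EG - F^2), Gamma^v_ij = (E*[ij,v] - F*[ij,u])/(EG - F^2)

Answer: Gamma_uuu = 0, Gamma_uuv = 18/101, Gamma_uvv = 0, Gamma_vuu = 0, Gamma_vuv = -4/101, Gamma_vvv = 0


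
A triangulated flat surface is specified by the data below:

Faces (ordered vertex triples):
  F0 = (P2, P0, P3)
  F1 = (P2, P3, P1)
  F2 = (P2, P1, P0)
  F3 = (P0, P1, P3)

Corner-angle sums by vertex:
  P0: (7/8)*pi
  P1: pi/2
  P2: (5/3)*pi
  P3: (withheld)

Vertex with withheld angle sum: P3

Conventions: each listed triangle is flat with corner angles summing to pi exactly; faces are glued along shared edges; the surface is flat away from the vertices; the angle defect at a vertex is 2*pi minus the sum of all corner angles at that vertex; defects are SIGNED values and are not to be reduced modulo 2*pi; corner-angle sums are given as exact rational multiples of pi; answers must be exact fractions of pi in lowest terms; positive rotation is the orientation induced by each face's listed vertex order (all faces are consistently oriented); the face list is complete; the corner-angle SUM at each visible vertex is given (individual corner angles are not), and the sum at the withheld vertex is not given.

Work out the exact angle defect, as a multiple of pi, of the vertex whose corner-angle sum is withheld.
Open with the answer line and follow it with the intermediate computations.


Answer: defect(P3) = (25/24)*pi

V = 4, E = 6, F = 4; chi = V - E + F = 2
Gauss-Bonnet: total defect = 2*pi*chi = 4*pi; visible defects sum to (71/24)*pi


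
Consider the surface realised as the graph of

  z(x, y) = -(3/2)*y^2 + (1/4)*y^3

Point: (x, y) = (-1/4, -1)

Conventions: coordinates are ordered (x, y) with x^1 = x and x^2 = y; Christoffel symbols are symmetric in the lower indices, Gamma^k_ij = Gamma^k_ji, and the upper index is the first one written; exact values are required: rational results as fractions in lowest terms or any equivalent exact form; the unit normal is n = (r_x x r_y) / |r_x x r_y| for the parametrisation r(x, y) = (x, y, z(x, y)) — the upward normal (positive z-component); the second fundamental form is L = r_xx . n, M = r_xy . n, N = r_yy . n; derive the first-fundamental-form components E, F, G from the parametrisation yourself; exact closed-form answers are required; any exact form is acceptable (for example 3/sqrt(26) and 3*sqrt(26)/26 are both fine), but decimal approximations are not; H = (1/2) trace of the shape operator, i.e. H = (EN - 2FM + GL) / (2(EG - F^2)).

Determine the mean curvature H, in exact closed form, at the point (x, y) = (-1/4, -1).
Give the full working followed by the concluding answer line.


z_x = 0, z_y = 15/4, z_xx = 0, z_xy = 0, z_yy = -9/2
E = 1, F = 0, G = 241/16; answer radicand W^2 = 241/16
unnormalised second-form numerators: l = 0, m = 0, n = -9/2; L = l/sqrt(241/16), and similarly M = m/sqrt(W^2), N = n/sqrt(W^2)
H = (E*n - 2*F*m + G*l) / (2*(EG - F^2)*sqrt(W^2)); E*n - 2*F*m + G*l = -9/2, EG - F^2 = 241/16, so H = (-36/241)/sqrt(241/16)

Answer: H = -144*sqrt(241)/58081


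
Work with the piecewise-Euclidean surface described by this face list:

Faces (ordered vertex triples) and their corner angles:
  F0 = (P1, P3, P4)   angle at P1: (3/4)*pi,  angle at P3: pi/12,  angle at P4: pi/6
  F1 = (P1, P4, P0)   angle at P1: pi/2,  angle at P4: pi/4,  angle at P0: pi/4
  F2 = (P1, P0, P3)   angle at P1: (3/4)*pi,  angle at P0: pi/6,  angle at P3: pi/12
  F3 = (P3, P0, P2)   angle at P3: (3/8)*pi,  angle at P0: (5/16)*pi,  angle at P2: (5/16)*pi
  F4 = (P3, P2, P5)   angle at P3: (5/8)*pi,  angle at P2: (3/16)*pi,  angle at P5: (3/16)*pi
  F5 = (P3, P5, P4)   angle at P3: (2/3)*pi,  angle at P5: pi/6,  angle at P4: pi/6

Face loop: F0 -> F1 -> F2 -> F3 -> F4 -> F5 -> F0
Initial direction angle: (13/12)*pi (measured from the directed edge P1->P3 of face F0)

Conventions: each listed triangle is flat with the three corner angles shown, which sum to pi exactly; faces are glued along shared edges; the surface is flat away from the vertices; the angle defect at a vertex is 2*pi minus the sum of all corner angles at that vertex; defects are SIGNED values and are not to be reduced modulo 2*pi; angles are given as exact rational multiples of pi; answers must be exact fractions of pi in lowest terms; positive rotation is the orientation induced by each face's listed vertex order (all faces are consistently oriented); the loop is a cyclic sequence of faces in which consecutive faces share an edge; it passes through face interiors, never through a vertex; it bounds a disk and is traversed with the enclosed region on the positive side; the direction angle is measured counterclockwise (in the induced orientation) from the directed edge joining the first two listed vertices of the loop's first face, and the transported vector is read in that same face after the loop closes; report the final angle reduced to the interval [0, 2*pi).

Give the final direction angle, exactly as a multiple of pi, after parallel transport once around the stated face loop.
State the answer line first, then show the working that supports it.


Answer: final direction angle = (5/4)*pi

enclosed vertex P1: corner angles sum to 2*pi, defect = 2*pi - 2*pi = 0
enclosed vertex P3: corner angles sum to (11/6)*pi, defect = 2*pi - (11/6)*pi = pi/6
by Gauss-Bonnet the loop rotates the vector by the enclosed defect sum (positive orientation, mod 2*pi)
final angle = (13/12)*pi + pi/6 = (5/4)*pi (mod 2*pi)


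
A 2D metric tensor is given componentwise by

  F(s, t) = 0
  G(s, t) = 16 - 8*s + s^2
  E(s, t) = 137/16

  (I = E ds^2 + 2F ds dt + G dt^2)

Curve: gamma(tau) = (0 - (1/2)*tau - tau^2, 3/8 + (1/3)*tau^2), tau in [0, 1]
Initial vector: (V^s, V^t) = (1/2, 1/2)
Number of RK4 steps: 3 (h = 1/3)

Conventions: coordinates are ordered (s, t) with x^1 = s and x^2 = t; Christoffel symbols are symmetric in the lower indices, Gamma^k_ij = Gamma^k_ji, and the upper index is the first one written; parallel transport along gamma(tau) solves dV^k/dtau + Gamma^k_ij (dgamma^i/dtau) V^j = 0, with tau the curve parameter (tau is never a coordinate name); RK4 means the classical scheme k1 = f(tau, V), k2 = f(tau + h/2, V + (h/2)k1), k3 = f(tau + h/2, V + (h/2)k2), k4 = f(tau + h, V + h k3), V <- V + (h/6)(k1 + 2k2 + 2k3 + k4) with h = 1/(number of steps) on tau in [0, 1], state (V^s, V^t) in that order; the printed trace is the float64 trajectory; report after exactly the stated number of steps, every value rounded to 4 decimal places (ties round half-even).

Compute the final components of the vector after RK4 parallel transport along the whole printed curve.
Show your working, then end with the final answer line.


gamma'(tau) = (-1/2 - 2*tau, (2/3)*tau); f(tau, V)^k = -Gamma^k_ij(gamma(tau)) gamma'^i(tau) V^j; h = 1/3; intermediate values shown to 6 dp
curve data and Christoffel symbols at the stage parameters:
  tau = 0.000000: gamma = (0.000000, 0.375000), gamma' = (-0.500000, 0.000000); Gamma_sss = 0.000000, Gamma_sst = 0.000000, Gamma_stt = 0.467153, Gamma_tss = 0.000000, Gamma_tst = -0.250000, Gamma_ttt = 0.000000
  tau = 0.166667: gamma = (-0.111111, 0.384259), gamma' = (-0.833333, 0.111111); Gamma_sss = 0.000000, Gamma_sst = 0.000000, Gamma_stt = 0.480130, Gamma_tss = 0.000000, Gamma_tst = -0.243243, Gamma_ttt = 0.000000
  tau = 0.333333: gamma = (-0.277778, 0.412037), gamma' = (-1.166667, 0.222222); Gamma_sss = 0.000000, Gamma_sst = 0.000000, Gamma_stt = 0.499594, Gamma_tss = 0.000000, Gamma_tst = -0.233766, Gamma_ttt = 0.000000
  tau = 0.500000: gamma = (-0.500000, 0.458333), gamma' = (-1.500000, 0.333333); Gamma_sss = 0.000000, Gamma_sst = 0.000000, Gamma_stt = 0.525547, Gamma_tss = 0.000000, Gamma_tst = -0.222222, Gamma_ttt = 0.000000
  tau = 0.666667: gamma = (-0.777778, 0.523148), gamma' = (-1.833333, 0.444444); Gamma_sss = 0.000000, Gamma_sst = 0.000000, Gamma_stt = 0.557989, Gamma_tss = 0.000000, Gamma_tst = -0.209302, Gamma_ttt = 0.000000
  tau = 0.833333: gamma = (-1.111111, 0.606481), gamma' = (-2.166667, 0.555556); Gamma_sss = 0.000000, Gamma_sst = 0.000000, Gamma_stt = 0.596918, Gamma_tss = 0.000000, Gamma_tst = -0.195652, Gamma_ttt = 0.000000
  tau = 1.000000: gamma = (-1.500000, 0.708333), gamma' = (-2.500000, 0.666667); Gamma_sss = 0.000000, Gamma_sst = 0.000000, Gamma_stt = 0.642336, Gamma_tss = 0.000000, Gamma_tst = -0.181818, Gamma_ttt = 0.000000
step 0: V^s = 0.5000, V^t = 0.5000
step 1: k1 = (0.000000, -0.062500), k2 = (-0.026118, -0.085726), k3 = (-0.025912, -0.085059), k4 = (-0.052363, -0.103106); V <- V + (h/6)(k1 + 2k2 + 2k3 + k4): V^s = 0.4913, V^t = 0.4718
step 2: k1 = (-0.052382, -0.103157), k2 = (-0.079643, -0.115797), k3 = (-0.079274, -0.115431), k4 = (-0.107468, -0.123039); V <- V + (h/6)(k1 + 2k2 + 2k3 + k4): V^s = 0.4648, V^t = 0.4336
step 3: k1 = (-0.107522, -0.123133), k2 = (-0.136974, -0.126523), k3 = (-0.136786, -0.126817), k4 = (-0.167561, -0.127051); V <- V + (h/6)(k1 + 2k2 + 2k3 + k4): V^s = 0.4191, V^t = 0.3915

Answer: V^s = 0.4191, V^t = 0.3915


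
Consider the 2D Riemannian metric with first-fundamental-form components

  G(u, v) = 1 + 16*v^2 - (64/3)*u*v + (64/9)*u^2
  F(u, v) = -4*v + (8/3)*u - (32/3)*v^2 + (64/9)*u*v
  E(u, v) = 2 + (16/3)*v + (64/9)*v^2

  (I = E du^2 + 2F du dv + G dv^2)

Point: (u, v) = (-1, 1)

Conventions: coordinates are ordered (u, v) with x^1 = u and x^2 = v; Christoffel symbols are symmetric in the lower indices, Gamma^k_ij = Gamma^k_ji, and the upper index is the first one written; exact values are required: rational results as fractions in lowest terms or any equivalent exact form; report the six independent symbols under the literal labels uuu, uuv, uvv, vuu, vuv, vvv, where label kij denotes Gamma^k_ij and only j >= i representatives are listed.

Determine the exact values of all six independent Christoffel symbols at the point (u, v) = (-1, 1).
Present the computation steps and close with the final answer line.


E = 130/9, F = -220/9, G = 409/9 at the point
E_u = 0, E_v = 176/9, F_u = 88/9, F_v = -292/9, G_u = -320/9, G_v = 160/3
EG - F^2 = 530/9;  g^inv = (9/530) * [[409/9, 220/9], [220/9, 130/9]]
first-kind symbols [ij,l] = (1/2)(d_i g_jl + d_j g_il - d_l g_ij): [uu,u] = E_u/2 = 0, [uu,v] = F_u - E_v/2 = 0, [uv,u] = E_v/2 = 88/9, [uv,v] = G_u/2 = -160/9, [vv,u] = F_v - G_u/2 = -44/3, [vv,v] = G_v/2 = 80/3
Gamma^u_ij = (G*[ij,u] - F*[ij,v])/(EG - F^2), Gamma^v_ij = (E*[ij,v] - F*[ij,u])/(EG - F^2)

Answer: Gamma_uuu = 0, Gamma_uuv = 44/265, Gamma_uvv = -66/265, Gamma_vuu = 0, Gamma_vuv = -16/53, Gamma_vvv = 24/53


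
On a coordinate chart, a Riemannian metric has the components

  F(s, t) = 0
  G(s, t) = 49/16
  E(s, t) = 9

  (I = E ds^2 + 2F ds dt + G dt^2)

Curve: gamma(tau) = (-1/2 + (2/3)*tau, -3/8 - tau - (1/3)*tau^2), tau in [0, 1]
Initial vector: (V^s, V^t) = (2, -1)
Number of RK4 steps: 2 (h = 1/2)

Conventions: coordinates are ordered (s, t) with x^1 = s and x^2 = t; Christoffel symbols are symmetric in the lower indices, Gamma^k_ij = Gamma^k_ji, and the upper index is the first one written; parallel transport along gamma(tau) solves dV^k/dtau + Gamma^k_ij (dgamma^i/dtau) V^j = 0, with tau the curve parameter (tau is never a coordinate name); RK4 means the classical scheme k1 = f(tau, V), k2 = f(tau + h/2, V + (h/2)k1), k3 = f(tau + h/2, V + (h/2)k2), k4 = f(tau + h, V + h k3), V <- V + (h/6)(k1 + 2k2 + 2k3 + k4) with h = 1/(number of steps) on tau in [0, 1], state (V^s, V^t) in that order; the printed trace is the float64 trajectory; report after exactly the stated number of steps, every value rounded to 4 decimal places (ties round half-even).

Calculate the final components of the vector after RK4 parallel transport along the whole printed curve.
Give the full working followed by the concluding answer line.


gamma'(tau) = (2/3, -1 - (2/3)*tau); f(tau, V)^k = -Gamma^k_ij(gamma(tau)) gamma'^i(tau) V^j; h = 1/2; intermediate values shown to 6 dp
curve data and Christoffel symbols at the stage parameters:
  tau = 0.000000: gamma = (-0.500000, -0.375000), gamma' = (0.666667, -1.000000); Gamma_sss = 0.000000, Gamma_sst = 0.000000, Gamma_stt = 0.000000, Gamma_tss = 0.000000, Gamma_tst = 0.000000, Gamma_ttt = 0.000000
  tau = 0.250000: gamma = (-0.333333, -0.645833), gamma' = (0.666667, -1.166667); Gamma_sss = 0.000000, Gamma_sst = 0.000000, Gamma_stt = 0.000000, Gamma_tss = 0.000000, Gamma_tst = 0.000000, Gamma_ttt = 0.000000
  tau = 0.500000: gamma = (-0.166667, -0.958333), gamma' = (0.666667, -1.333333); Gamma_sss = 0.000000, Gamma_sst = 0.000000, Gamma_stt = 0.000000, Gamma_tss = 0.000000, Gamma_tst = 0.000000, Gamma_ttt = 0.000000
  tau = 0.750000: gamma = (0.000000, -1.312500), gamma' = (0.666667, -1.500000); Gamma_sss = 0.000000, Gamma_sst = 0.000000, Gamma_stt = 0.000000, Gamma_tss = 0.000000, Gamma_tst = 0.000000, Gamma_ttt = 0.000000
  tau = 1.000000: gamma = (0.166667, -1.708333), gamma' = (0.666667, -1.666667); Gamma_sss = 0.000000, Gamma_sst = 0.000000, Gamma_stt = 0.000000, Gamma_tss = 0.000000, Gamma_tst = 0.000000, Gamma_ttt = 0.000000
step 0: V^s = 2.0000, V^t = -1.0000
step 1: k1 = (0.000000, 0.000000), k2 = (0.000000, 0.000000), k3 = (0.000000, 0.000000), k4 = (0.000000, 0.000000); V <- V + (h/6)(k1 + 2k2 + 2k3 + k4): V^s = 2.0000, V^t = -1.0000
step 2: k1 = (0.000000, 0.000000), k2 = (0.000000, 0.000000), k3 = (0.000000, 0.000000), k4 = (0.000000, 0.000000); V <- V + (h/6)(k1 + 2k2 + 2k3 + k4): V^s = 2.0000, V^t = -1.0000

Answer: V^s = 2.0000, V^t = -1.0000


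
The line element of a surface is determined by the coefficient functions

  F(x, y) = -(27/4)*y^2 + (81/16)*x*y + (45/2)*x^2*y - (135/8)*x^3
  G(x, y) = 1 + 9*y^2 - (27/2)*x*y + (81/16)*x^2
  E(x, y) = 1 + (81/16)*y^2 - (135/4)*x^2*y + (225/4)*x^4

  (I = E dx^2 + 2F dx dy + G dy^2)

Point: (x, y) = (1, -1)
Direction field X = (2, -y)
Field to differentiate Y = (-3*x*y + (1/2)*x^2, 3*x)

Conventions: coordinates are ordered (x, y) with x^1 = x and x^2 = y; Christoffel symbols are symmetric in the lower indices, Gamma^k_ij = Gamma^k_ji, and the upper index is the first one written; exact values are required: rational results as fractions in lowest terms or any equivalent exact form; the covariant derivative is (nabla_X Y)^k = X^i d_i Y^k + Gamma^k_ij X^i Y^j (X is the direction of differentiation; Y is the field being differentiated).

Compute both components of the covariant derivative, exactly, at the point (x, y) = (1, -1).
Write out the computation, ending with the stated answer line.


E = 1537/16, F = -819/16, G = 457/16 at the point
E_x = 585/2, E_y = -351/8, F_x = -1611/16, F_y = 657/16, G_x = 189/8, G_y = -63/2
EG - F^2 = 989/8;  g^inv = (8/989) * [[457/16, 819/16], [819/16, 1537/16]]
first-kind symbols [ij,l] = (1/2)(d_i g_jl + d_j g_il - d_l g_ij): [xx,x] = E_x/2 = 585/4, [xx,y] = F_x - E_y/2 = -315/4, [xy,x] = E_y/2 = -351/16, [xy,y] = G_x/2 = 189/16, [yy,x] = F_y - G_x/2 = 117/4, [yy,y] = G_y/2 = -63/4
Gamma^x_ij = (G*[ij,x] - F*[ij,y])/(EG - F^2), Gamma^y_ij = (E*[ij,y] - F*[ij,x])/(EG - F^2)
Gamma_xxx = 1170/989, Gamma_xxy = -351/1978, Gamma_xyy = 234/989, Gamma_yxx = -630/989, Gamma_yxy = 189/1978, Gamma_yyy = -126/989
X = (2, 1), Y = (7/2, 3) at the point

Answer: (nabla_X Y)^x = 48679/3956, (nabla_X Y)^y = 8175/3956


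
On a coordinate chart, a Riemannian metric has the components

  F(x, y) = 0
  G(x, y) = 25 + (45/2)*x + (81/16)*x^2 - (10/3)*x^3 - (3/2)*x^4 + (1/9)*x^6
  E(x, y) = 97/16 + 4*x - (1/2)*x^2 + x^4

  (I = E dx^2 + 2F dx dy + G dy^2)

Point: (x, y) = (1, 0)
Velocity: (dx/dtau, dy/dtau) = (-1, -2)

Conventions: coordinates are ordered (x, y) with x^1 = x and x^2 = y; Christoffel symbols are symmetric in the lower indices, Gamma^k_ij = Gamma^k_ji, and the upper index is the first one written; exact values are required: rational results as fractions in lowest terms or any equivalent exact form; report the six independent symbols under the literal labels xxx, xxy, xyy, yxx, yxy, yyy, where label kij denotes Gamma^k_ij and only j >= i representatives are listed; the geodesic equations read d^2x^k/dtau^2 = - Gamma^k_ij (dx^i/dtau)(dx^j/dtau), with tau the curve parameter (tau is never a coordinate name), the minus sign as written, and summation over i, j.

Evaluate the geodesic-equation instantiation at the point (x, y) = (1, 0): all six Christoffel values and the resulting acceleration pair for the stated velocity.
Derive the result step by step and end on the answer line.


E = 169/16, F = 0, G = 6889/144 at the point
E_x = 7, E_y = 0, F_x = 0, F_y = 0, G_x = 415/24, G_y = 0
EG - F^2 = 1164241/2304;  g^inv = (2304/1164241) * [[6889/144, 0], [0, 169/16]]
first-kind symbols [ij,l] = (1/2)(d_i g_jl + d_j g_il - d_l g_ij): [xx,x] = E_x/2 = 7/2, [xx,y] = F_x - E_y/2 = 0, [xy,x] = E_y/2 = 0, [xy,y] = G_x/2 = 415/48, [yy,x] = F_y - G_x/2 = -415/48, [yy,y] = G_y/2 = 0
Gamma^x_ij = (G*[ij,x] - F*[ij,y])/(EG - F^2), Gamma^y_ij = (E*[ij,y] - F*[ij,x])/(EG - F^2)
Gamma_xxx = 56/169, Gamma_xxy = 0, Gamma_xyy = -415/507, Gamma_yxx = 0, Gamma_yxy = 15/83, Gamma_yyy = 0
d^2x/dtau^2 = -(Gamma_xxx*(-1)^2 + 2*Gamma_xxy*(-1)*(-2) + Gamma_xyy*(-2)^2) = 1492/507
d^2y/dtau^2 = -(Gamma_yxx*(-1)^2 + 2*Gamma_yxy*(-1)*(-2) + Gamma_yyy*(-2)^2) = -60/83

Answer: Gamma_xxx = 56/169, Gamma_xxy = 0, Gamma_xyy = -415/507, Gamma_yxx = 0, Gamma_yxy = 15/83, Gamma_yyy = 0; accelerations (d^2x/dtau^2, d^2y/dtau^2) = (1492/507, -60/83)


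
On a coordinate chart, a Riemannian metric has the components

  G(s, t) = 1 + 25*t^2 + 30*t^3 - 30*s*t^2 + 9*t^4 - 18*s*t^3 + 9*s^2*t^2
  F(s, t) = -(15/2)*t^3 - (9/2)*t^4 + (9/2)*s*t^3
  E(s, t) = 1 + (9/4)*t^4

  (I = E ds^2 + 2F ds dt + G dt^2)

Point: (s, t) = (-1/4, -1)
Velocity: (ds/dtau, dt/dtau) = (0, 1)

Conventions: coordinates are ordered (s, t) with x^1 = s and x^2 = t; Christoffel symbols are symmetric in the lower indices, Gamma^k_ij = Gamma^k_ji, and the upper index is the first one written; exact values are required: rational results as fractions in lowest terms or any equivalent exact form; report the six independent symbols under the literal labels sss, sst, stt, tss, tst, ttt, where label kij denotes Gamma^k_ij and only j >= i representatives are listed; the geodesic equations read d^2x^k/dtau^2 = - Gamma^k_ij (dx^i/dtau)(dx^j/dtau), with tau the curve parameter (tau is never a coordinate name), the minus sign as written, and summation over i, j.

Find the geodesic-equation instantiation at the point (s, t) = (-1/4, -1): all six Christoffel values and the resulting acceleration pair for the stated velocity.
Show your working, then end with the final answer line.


E = 13/4, F = 33/8, G = 137/16 at the point
E_s = 0, E_t = -9, F_s = -9/2, F_t = -63/8, G_s = -33/2, G_t = 11/8
EG - F^2 = 173/16;  g^inv = (16/173) * [[137/16, -33/8], [-33/8, 13/4]]
first-kind symbols [ij,l] = (1/2)(d_i g_jl + d_j g_il - d_l g_ij): [ss,s] = E_s/2 = 0, [ss,t] = F_s - E_t/2 = 0, [st,s] = E_t/2 = -9/2, [st,t] = G_s/2 = -33/4, [tt,s] = F_t - G_s/2 = 3/8, [tt,t] = G_t/2 = 11/16
Gamma^s_ij = (G*[ij,s] - F*[ij,t])/(EG - F^2), Gamma^t_ij = (E*[ij,t] - F*[ij,s])/(EG - F^2)
Gamma_sss = 0, Gamma_sst = -72/173, Gamma_stt = 6/173, Gamma_tss = 0, Gamma_tst = -132/173, Gamma_ttt = 11/173
d^2s/dtau^2 = -(Gamma_sss*(0)^2 + 2*Gamma_sst*(0)*(1) + Gamma_stt*(1)^2) = -6/173
d^2t/dtau^2 = -(Gamma_tss*(0)^2 + 2*Gamma_tst*(0)*(1) + Gamma_ttt*(1)^2) = -11/173

Answer: Gamma_sss = 0, Gamma_sst = -72/173, Gamma_stt = 6/173, Gamma_tss = 0, Gamma_tst = -132/173, Gamma_ttt = 11/173; accelerations (d^2s/dtau^2, d^2t/dtau^2) = (-6/173, -11/173)


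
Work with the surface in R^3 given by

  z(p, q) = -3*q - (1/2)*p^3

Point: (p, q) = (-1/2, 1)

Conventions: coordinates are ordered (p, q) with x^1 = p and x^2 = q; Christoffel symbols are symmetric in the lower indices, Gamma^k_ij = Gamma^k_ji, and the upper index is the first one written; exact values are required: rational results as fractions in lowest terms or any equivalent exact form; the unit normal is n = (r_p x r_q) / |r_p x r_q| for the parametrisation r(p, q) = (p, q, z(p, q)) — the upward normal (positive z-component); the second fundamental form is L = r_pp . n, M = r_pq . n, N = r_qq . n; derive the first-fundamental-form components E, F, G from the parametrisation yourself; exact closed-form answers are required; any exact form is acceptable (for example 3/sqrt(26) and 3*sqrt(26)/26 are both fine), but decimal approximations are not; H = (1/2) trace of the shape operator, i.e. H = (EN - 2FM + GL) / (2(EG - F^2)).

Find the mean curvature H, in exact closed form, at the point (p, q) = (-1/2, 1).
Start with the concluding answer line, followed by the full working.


Answer: H = 3840*sqrt(649)/421201

z_p = -3/8, z_q = -3, z_pp = 3/2, z_pq = 0, z_qq = 0
E = 73/64, F = 9/8, G = 10; answer radicand W^2 = 649/64
unnormalised second-form numerators: l = 3/2, m = 0, n = 0; L = l/sqrt(649/64), and similarly M = m/sqrt(W^2), N = n/sqrt(W^2)
H = (E*n - 2*F*m + G*l) / (2*(EG - F^2)*sqrt(W^2)); E*n - 2*F*m + G*l = 15, EG - F^2 = 649/64, so H = (480/649)/sqrt(649/64)


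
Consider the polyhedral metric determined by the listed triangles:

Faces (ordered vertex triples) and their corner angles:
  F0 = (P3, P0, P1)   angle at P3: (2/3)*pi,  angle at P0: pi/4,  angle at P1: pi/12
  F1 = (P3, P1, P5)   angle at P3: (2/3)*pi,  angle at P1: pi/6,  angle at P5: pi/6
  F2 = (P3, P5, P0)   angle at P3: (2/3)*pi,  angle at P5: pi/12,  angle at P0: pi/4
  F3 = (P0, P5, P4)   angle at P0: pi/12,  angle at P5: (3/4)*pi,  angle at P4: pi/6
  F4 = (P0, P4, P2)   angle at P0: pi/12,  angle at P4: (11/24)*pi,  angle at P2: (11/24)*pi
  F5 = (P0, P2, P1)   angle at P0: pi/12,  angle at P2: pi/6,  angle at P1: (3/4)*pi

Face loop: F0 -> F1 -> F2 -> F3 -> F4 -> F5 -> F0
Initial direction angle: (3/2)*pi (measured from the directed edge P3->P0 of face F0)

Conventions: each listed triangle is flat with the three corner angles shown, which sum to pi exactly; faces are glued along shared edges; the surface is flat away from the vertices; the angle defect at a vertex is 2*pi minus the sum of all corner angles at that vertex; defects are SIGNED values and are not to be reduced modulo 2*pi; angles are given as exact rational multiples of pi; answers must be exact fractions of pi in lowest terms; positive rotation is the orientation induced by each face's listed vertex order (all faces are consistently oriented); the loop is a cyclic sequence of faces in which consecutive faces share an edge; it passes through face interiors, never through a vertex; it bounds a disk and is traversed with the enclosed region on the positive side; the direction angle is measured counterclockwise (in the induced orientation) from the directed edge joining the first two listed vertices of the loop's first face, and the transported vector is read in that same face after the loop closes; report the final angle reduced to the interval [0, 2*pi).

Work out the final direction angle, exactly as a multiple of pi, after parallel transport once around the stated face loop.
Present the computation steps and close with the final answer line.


enclosed vertex P0: corner angles sum to (3/4)*pi, defect = 2*pi - (3/4)*pi = (5/4)*pi
enclosed vertex P3: corner angles sum to 2*pi, defect = 2*pi - 2*pi = 0
adding the enclosed defects to the starting angle (mod 2*pi, induced orientation) gives the holonomy
final angle = (3/2)*pi + (5/4)*pi = (3/4)*pi (mod 2*pi)

Answer: final direction angle = (3/4)*pi


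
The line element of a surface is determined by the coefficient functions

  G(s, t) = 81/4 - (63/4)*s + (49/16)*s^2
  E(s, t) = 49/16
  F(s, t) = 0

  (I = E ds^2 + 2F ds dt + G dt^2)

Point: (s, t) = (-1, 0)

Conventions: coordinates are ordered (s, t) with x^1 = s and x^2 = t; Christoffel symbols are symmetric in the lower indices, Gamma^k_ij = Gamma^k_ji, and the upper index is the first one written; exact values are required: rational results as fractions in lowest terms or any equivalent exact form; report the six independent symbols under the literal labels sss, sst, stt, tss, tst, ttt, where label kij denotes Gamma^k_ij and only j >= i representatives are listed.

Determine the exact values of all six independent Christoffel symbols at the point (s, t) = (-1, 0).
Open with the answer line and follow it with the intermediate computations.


Answer: Gamma_sss = 0, Gamma_sst = 0, Gamma_stt = 25/7, Gamma_tss = 0, Gamma_tst = -7/25, Gamma_ttt = 0

E = 49/16, F = 0, G = 625/16 at the point
E_s = 0, E_t = 0, F_s = 0, F_t = 0, G_s = -175/8, G_t = 0
EG - F^2 = 30625/256;  g^inv = (256/30625) * [[625/16, 0], [0, 49/16]]
first-kind symbols [ij,l] = (1/2)(d_i g_jl + d_j g_il - d_l g_ij): [ss,s] = E_s/2 = 0, [ss,t] = F_s - E_t/2 = 0, [st,s] = E_t/2 = 0, [st,t] = G_s/2 = -175/16, [tt,s] = F_t - G_s/2 = 175/16, [tt,t] = G_t/2 = 0
Gamma^s_ij = (G*[ij,s] - F*[ij,t])/(EG - F^2), Gamma^t_ij = (E*[ij,t] - F*[ij,s])/(EG - F^2)


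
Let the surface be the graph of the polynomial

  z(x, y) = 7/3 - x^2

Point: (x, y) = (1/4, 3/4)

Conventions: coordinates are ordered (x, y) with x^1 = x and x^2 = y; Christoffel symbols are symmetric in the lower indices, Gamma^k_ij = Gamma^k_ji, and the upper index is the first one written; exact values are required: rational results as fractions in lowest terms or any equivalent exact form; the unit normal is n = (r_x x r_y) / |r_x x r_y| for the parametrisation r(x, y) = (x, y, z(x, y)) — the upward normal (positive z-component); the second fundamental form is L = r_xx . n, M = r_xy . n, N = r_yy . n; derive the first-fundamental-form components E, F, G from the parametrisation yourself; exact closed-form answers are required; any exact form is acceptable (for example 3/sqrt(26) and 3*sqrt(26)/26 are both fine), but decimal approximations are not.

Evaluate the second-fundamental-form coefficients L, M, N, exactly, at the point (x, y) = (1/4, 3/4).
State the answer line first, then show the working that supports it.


Answer: L = -4*sqrt(5)/5, M = 0, N = 0

z_x = -1/2, z_y = 0, z_xx = -2, z_xy = 0, z_yy = 0
E = 5/4, F = 0, G = 1; answer radicand W^2 = 5/4
unnormalised second-form numerators: l = -2, m = 0, n = 0; L = l/sqrt(5/4), and similarly M = m/sqrt(W^2), N = n/sqrt(W^2)


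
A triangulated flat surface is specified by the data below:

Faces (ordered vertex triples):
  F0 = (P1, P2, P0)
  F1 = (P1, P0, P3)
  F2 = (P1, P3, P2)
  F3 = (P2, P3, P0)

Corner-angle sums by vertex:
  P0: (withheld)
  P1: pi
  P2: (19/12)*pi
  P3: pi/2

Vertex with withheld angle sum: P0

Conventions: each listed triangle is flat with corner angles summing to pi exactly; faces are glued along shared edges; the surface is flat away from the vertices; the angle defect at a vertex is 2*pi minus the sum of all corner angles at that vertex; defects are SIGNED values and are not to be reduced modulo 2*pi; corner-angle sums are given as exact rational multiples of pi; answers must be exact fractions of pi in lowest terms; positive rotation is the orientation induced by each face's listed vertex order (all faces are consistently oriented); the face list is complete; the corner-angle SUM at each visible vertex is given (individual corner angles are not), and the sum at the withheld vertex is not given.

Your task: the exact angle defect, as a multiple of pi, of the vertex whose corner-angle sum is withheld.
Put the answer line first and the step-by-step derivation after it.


Answer: defect(P0) = (13/12)*pi

V = 4, E = 6, F = 4; chi = V - E + F = 2
Gauss-Bonnet: total defect = 2*pi*chi = 4*pi; visible defects sum to (35/12)*pi


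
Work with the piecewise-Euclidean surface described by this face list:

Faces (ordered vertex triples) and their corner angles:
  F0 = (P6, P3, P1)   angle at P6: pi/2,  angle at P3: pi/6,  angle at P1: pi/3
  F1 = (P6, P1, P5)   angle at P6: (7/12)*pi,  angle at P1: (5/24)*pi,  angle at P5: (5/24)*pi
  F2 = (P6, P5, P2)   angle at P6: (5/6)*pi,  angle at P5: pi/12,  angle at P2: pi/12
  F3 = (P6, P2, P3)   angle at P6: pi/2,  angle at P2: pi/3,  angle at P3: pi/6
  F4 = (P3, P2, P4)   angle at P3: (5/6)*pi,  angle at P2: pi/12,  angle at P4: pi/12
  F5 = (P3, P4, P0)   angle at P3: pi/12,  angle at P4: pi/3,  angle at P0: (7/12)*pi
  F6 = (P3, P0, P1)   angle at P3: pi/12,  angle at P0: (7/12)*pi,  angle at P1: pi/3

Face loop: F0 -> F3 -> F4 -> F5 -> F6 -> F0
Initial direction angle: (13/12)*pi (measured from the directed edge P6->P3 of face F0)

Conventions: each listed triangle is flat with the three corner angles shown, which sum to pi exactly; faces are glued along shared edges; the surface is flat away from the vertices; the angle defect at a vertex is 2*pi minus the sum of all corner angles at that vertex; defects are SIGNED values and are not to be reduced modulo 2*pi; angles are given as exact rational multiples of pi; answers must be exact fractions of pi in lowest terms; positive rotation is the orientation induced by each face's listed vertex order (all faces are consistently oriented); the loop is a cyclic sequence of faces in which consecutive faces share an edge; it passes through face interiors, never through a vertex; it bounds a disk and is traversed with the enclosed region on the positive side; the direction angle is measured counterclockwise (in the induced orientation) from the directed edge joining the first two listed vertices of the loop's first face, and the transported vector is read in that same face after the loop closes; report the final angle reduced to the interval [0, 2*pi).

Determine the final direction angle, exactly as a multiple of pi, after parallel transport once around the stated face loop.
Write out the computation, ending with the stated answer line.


enclosed vertex P3: corner angles sum to (4/3)*pi, defect = 2*pi - (4/3)*pi = (2/3)*pi
final direction = starting direction + enclosed defect total, reduced mod 2*pi (induced orientation)
final angle = (13/12)*pi + (2/3)*pi = (7/4)*pi (mod 2*pi)

Answer: final direction angle = (7/4)*pi


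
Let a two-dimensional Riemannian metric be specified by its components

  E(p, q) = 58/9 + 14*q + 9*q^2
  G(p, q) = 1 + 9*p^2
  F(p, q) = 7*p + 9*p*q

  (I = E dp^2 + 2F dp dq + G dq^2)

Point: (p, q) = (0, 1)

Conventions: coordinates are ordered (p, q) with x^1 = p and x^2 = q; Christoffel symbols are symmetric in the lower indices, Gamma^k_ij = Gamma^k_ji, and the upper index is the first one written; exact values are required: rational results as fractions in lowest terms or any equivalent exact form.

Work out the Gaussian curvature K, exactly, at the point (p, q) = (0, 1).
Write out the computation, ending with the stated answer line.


E = 265/9, F = 0, G = 1, EG - F^2 = 265/9 at the point
E_p = 0, E_q = 32, F_p = 16, F_q = 0, G_p = 0, G_q = 0
E_qq = 18, F_pq = 9, G_pp = 18
Apply the Brioschi formula K = (det M1 - det M2)/(EG - F^2)^2 over the derivative matrices of E, F, G.
M1 = [[-E_qq/2 + F_pq - G_pp/2, E_p/2, F_p - E_q/2], [F_q - G_p/2, E, F], [G_q/2, F, G]] = [[-9, 0, 0], [0, 265/9, 0], [0, 0, 1]]; det M1 = -265
M2 = [[0, E_q/2, G_p/2], [E_q/2, E, F], [G_p/2, F, G]] = [[0, 16, 0], [16, 265/9, 0], [0, 0, 1]]; det M2 = -256
det M1 - det M2 = -9; K = -9 / (265/9)^2 = -729/70225

Answer: K = -729/70225


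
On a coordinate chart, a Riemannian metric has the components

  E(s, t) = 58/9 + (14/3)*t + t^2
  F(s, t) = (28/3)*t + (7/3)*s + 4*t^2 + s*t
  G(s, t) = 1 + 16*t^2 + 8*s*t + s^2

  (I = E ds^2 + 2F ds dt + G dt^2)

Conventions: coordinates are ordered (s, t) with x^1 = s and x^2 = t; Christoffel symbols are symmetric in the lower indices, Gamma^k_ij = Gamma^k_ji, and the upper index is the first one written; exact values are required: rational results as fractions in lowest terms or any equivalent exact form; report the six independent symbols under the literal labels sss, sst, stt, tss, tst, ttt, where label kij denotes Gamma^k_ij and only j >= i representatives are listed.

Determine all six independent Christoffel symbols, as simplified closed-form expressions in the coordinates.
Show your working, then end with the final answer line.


E = 58/9 + (14/3)*t + t^2; F = (28/3)*t + (7/3)*s + 4*t^2 + s*t; G = 1 + 16*t^2 + 8*s*t + s^2
Gamma^k_ij = (1/2) g^{kl} (d_i g_jl + d_j g_il - d_l g_ij), with g^inv = (1/(EG-F^2)) [[G, -F], [-F, E]]
first partials: E_s = 0, E_t = 14/3 + 2*t, F_s = 7/3 + t, F_t = 28/3 + 8*t + s, G_s = 8*t + 2*s, G_t = 32*t + 8*s
D = EG - F^2 = 58/9 + (14/3)*t + 17*t^2 + 8*s*t + s^2
expanded: Gamma^s_ss = (G E_s - 2F F_s + F E_t)/(2D), Gamma^s_st = (G E_t - F G_s)/(2D), Gamma^s_tt = (2G F_t - G G_s - F G_t)/(2D), Gamma^t_ss = (2E F_s - E E_t - F E_s)/(2D), Gamma^t_st = (E G_s - F E_t)/(2D), Gamma^t_tt = (E G_t - 2F F_t + F G_s)/(2D); substitute and cancel common factors

Answer: Gamma_sss = 0, Gamma_sst = (9*t + 21)/(9*s^2 + 72*s*t + 153*t^2 + 42*t + 58), Gamma_stt = (36*t + 84)/(9*s^2 + 72*s*t + 153*t^2 + 42*t + 58), Gamma_tss = 0, Gamma_tst = (9*s + 36*t)/(9*s^2 + 72*s*t + 153*t^2 + 42*t + 58), Gamma_ttt = (36*s + 144*t)/(9*s^2 + 72*s*t + 153*t^2 + 42*t + 58)
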